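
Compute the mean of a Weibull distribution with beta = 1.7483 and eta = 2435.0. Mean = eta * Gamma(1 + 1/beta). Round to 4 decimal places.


beta = 1.7483, eta = 2435.0
1/beta = 0.572
1 + 1/beta = 1.572
Gamma(1.572) = 0.8907
Mean = 2435.0 * 0.8907
Mean = 2168.7765

2168.7765


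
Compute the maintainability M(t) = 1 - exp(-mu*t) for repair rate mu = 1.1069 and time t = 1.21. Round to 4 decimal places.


mu = 1.1069, t = 1.21
mu * t = 1.1069 * 1.21 = 1.3393
exp(-1.3393) = 0.262
M(t) = 1 - 0.262
M(t) = 0.738

0.738


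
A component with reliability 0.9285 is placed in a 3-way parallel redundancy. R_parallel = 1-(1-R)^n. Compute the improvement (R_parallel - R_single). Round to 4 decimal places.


R_single = 0.9285, n = 3
1 - R_single = 0.0715
(1 - R_single)^n = 0.0715^3 = 0.0004
R_parallel = 1 - 0.0004 = 0.9996
Improvement = 0.9996 - 0.9285
Improvement = 0.0711

0.0711


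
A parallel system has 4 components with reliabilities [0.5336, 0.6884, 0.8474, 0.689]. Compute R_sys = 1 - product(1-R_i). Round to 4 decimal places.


Components: [0.5336, 0.6884, 0.8474, 0.689]
(1 - 0.5336) = 0.4664, running product = 0.4664
(1 - 0.6884) = 0.3116, running product = 0.1453
(1 - 0.8474) = 0.1526, running product = 0.0222
(1 - 0.689) = 0.311, running product = 0.0069
Product of (1-R_i) = 0.0069
R_sys = 1 - 0.0069 = 0.9931

0.9931


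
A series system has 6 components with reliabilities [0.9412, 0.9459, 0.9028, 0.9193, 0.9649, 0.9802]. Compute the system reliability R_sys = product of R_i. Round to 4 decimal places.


Components: [0.9412, 0.9459, 0.9028, 0.9193, 0.9649, 0.9802]
After component 1 (R=0.9412): product = 0.9412
After component 2 (R=0.9459): product = 0.8903
After component 3 (R=0.9028): product = 0.8037
After component 4 (R=0.9193): product = 0.7389
After component 5 (R=0.9649): product = 0.7129
After component 6 (R=0.9802): product = 0.6988
R_sys = 0.6988

0.6988


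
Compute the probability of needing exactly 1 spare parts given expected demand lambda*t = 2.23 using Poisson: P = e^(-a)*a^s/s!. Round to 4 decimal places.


a = 2.23, s = 1
e^(-a) = e^(-2.23) = 0.1075
a^s = 2.23^1 = 2.23
s! = 1
P = 0.1075 * 2.23 / 1
P = 0.2398

0.2398


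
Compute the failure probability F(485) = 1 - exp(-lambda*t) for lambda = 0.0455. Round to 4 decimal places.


lambda = 0.0455, t = 485
lambda * t = 22.0675
exp(-22.0675) = 0.0
F(t) = 1 - 0.0
F(t) = 1.0

1.0


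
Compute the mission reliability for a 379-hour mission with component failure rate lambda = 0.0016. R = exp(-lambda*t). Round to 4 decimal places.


lambda = 0.0016
mission_time = 379
lambda * t = 0.0016 * 379 = 0.6064
R = exp(-0.6064)
R = 0.5453

0.5453


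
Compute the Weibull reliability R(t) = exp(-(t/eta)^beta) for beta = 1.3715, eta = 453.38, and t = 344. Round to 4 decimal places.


beta = 1.3715, eta = 453.38, t = 344
t/eta = 344 / 453.38 = 0.7587
(t/eta)^beta = 0.7587^1.3715 = 0.6848
R(t) = exp(-0.6848)
R(t) = 0.5042

0.5042


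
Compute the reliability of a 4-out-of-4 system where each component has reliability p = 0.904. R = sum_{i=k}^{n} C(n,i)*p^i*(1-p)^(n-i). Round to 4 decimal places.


k = 4, n = 4, p = 0.904
i=4: C(4,4)=1 * 0.904^4 * 0.096^0 = 0.6678
R = sum of terms = 0.6678

0.6678


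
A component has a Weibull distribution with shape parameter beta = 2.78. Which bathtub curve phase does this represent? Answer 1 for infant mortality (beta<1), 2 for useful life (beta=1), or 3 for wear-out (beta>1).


beta = 2.78
Compare beta to 1:
beta < 1 => infant mortality (phase 1)
beta = 1 => useful life (phase 2)
beta > 1 => wear-out (phase 3)
Since beta = 2.78, this is wear-out (increasing failure rate)
Phase = 3

3


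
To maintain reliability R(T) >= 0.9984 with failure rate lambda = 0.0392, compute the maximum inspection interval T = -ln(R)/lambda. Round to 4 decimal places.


R_target = 0.9984
lambda = 0.0392
-ln(0.9984) = 0.0016
T = 0.0016 / 0.0392
T = 0.0408

0.0408


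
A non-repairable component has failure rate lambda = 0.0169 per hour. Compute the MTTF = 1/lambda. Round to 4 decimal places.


lambda = 0.0169
MTTF = 1 / 0.0169
MTTF = 59.1716

59.1716


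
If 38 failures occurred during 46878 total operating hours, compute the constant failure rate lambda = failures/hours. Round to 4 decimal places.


failures = 38
total_hours = 46878
lambda = 38 / 46878
lambda = 0.0008

0.0008


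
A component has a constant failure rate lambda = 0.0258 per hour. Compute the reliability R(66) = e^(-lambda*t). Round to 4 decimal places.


lambda = 0.0258
t = 66
lambda * t = 1.7028
R(t) = e^(-1.7028)
R(t) = 0.1822

0.1822


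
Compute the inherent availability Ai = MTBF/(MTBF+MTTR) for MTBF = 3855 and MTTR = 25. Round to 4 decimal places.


MTBF = 3855
MTTR = 25
MTBF + MTTR = 3880
Ai = 3855 / 3880
Ai = 0.9936

0.9936


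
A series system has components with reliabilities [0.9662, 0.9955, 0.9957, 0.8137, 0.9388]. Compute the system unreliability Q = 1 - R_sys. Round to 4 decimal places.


Components: [0.9662, 0.9955, 0.9957, 0.8137, 0.9388]
After component 1: product = 0.9662
After component 2: product = 0.9619
After component 3: product = 0.9577
After component 4: product = 0.7793
After component 5: product = 0.7316
R_sys = 0.7316
Q = 1 - 0.7316 = 0.2684

0.2684


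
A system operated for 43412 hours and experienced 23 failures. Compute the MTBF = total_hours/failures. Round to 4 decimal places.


total_hours = 43412
failures = 23
MTBF = 43412 / 23
MTBF = 1887.4783

1887.4783


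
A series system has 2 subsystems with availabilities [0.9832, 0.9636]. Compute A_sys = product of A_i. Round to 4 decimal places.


Subsystems: [0.9832, 0.9636]
After subsystem 1 (A=0.9832): product = 0.9832
After subsystem 2 (A=0.9636): product = 0.9474
A_sys = 0.9474

0.9474


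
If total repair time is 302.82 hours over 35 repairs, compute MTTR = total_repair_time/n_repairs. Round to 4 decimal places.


total_repair_time = 302.82
n_repairs = 35
MTTR = 302.82 / 35
MTTR = 8.652

8.652


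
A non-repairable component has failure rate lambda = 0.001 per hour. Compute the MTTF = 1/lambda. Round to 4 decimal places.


lambda = 0.001
MTTF = 1 / 0.001
MTTF = 1000.0

1000.0


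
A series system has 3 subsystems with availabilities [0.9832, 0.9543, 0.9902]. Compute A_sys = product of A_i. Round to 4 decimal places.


Subsystems: [0.9832, 0.9543, 0.9902]
After subsystem 1 (A=0.9832): product = 0.9832
After subsystem 2 (A=0.9543): product = 0.9383
After subsystem 3 (A=0.9902): product = 0.9291
A_sys = 0.9291

0.9291


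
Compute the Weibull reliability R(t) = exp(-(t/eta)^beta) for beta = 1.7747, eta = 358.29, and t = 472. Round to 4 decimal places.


beta = 1.7747, eta = 358.29, t = 472
t/eta = 472 / 358.29 = 1.3174
(t/eta)^beta = 1.3174^1.7747 = 1.631
R(t) = exp(-1.631)
R(t) = 0.1957

0.1957


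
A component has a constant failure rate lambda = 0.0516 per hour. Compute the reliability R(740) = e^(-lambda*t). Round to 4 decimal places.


lambda = 0.0516
t = 740
lambda * t = 38.184
R(t) = e^(-38.184)
R(t) = 0.0

0.0


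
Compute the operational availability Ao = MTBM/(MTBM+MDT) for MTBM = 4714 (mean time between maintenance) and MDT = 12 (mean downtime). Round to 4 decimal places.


MTBM = 4714
MDT = 12
MTBM + MDT = 4726
Ao = 4714 / 4726
Ao = 0.9975

0.9975


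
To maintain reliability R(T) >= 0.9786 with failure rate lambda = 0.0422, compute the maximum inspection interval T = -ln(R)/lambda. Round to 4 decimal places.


R_target = 0.9786
lambda = 0.0422
-ln(0.9786) = 0.0216
T = 0.0216 / 0.0422
T = 0.5126

0.5126


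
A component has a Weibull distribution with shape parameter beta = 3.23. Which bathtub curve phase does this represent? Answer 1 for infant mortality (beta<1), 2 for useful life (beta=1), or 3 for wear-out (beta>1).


beta = 3.23
Compare beta to 1:
beta < 1 => infant mortality (phase 1)
beta = 1 => useful life (phase 2)
beta > 1 => wear-out (phase 3)
Since beta = 3.23, this is wear-out (increasing failure rate)
Phase = 3

3


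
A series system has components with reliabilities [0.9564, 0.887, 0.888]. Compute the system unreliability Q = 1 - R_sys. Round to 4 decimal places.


Components: [0.9564, 0.887, 0.888]
After component 1: product = 0.9564
After component 2: product = 0.8483
After component 3: product = 0.7533
R_sys = 0.7533
Q = 1 - 0.7533 = 0.2467

0.2467


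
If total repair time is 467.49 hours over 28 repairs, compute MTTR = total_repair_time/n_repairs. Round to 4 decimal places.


total_repair_time = 467.49
n_repairs = 28
MTTR = 467.49 / 28
MTTR = 16.6961

16.6961


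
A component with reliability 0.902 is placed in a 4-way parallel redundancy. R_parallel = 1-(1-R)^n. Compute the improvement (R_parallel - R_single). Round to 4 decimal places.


R_single = 0.902, n = 4
1 - R_single = 0.098
(1 - R_single)^n = 0.098^4 = 0.0001
R_parallel = 1 - 0.0001 = 0.9999
Improvement = 0.9999 - 0.902
Improvement = 0.0979

0.0979


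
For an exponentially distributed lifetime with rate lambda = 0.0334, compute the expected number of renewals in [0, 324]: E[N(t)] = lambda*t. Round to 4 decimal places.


lambda = 0.0334
t = 324
E[N(t)] = lambda * t
E[N(t)] = 0.0334 * 324
E[N(t)] = 10.8216

10.8216


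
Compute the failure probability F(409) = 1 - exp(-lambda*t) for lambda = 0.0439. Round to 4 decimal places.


lambda = 0.0439, t = 409
lambda * t = 17.9551
exp(-17.9551) = 0.0
F(t) = 1 - 0.0
F(t) = 1.0

1.0


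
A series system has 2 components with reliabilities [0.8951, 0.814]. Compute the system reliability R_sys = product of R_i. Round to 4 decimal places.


Components: [0.8951, 0.814]
After component 1 (R=0.8951): product = 0.8951
After component 2 (R=0.814): product = 0.7286
R_sys = 0.7286

0.7286


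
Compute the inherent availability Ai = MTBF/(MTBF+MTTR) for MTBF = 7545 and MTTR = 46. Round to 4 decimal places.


MTBF = 7545
MTTR = 46
MTBF + MTTR = 7591
Ai = 7545 / 7591
Ai = 0.9939

0.9939


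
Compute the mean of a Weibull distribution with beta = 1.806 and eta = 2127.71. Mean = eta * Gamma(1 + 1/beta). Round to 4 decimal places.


beta = 1.806, eta = 2127.71
1/beta = 0.5537
1 + 1/beta = 1.5537
Gamma(1.5537) = 0.8891
Mean = 2127.71 * 0.8891
Mean = 1891.8427

1891.8427


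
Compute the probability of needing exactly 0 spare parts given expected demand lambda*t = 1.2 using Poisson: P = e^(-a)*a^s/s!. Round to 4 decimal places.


a = 1.2, s = 0
e^(-a) = e^(-1.2) = 0.3012
a^s = 1.2^0 = 1.0
s! = 1
P = 0.3012 * 1.0 / 1
P = 0.3012

0.3012


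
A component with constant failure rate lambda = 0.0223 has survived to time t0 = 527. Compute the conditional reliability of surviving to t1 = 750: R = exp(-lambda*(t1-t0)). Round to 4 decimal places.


lambda = 0.0223
t0 = 527, t1 = 750
t1 - t0 = 223
lambda * (t1-t0) = 0.0223 * 223 = 4.9729
R = exp(-4.9729)
R = 0.0069

0.0069


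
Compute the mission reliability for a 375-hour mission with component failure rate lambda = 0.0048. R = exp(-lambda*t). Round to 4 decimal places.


lambda = 0.0048
mission_time = 375
lambda * t = 0.0048 * 375 = 1.8
R = exp(-1.8)
R = 0.1653

0.1653


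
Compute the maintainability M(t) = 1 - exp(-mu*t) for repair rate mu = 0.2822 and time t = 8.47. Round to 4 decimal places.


mu = 0.2822, t = 8.47
mu * t = 0.2822 * 8.47 = 2.3902
exp(-2.3902) = 0.0916
M(t) = 1 - 0.0916
M(t) = 0.9084

0.9084


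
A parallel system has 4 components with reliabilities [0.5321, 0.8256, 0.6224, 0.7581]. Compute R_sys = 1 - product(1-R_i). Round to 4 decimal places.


Components: [0.5321, 0.8256, 0.6224, 0.7581]
(1 - 0.5321) = 0.4679, running product = 0.4679
(1 - 0.8256) = 0.1744, running product = 0.0816
(1 - 0.6224) = 0.3776, running product = 0.0308
(1 - 0.7581) = 0.2419, running product = 0.0075
Product of (1-R_i) = 0.0075
R_sys = 1 - 0.0075 = 0.9925

0.9925


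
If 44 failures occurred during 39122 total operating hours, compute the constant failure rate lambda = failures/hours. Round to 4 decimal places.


failures = 44
total_hours = 39122
lambda = 44 / 39122
lambda = 0.0011

0.0011


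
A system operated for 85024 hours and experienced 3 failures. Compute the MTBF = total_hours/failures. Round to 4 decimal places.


total_hours = 85024
failures = 3
MTBF = 85024 / 3
MTBF = 28341.3333

28341.3333


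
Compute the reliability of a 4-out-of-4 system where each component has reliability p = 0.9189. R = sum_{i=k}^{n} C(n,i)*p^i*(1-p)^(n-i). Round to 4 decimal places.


k = 4, n = 4, p = 0.9189
i=4: C(4,4)=1 * 0.9189^4 * 0.0811^0 = 0.713
R = sum of terms = 0.713

0.713


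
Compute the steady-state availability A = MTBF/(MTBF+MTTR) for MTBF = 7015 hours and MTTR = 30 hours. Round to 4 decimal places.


MTBF = 7015
MTTR = 30
MTBF + MTTR = 7045
A = 7015 / 7045
A = 0.9957

0.9957


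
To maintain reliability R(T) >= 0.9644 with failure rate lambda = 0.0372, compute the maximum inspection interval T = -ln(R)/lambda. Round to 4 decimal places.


R_target = 0.9644
lambda = 0.0372
-ln(0.9644) = 0.0362
T = 0.0362 / 0.0372
T = 0.9744

0.9744


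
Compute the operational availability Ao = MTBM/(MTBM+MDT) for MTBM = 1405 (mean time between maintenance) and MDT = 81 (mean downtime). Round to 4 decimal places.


MTBM = 1405
MDT = 81
MTBM + MDT = 1486
Ao = 1405 / 1486
Ao = 0.9455

0.9455


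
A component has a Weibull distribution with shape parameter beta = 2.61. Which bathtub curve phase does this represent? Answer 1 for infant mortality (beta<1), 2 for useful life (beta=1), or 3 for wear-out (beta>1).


beta = 2.61
Compare beta to 1:
beta < 1 => infant mortality (phase 1)
beta = 1 => useful life (phase 2)
beta > 1 => wear-out (phase 3)
Since beta = 2.61, this is wear-out (increasing failure rate)
Phase = 3

3


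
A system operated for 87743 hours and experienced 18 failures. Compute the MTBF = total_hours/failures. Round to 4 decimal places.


total_hours = 87743
failures = 18
MTBF = 87743 / 18
MTBF = 4874.6111

4874.6111


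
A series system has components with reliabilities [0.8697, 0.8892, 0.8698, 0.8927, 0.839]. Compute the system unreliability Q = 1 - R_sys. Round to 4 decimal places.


Components: [0.8697, 0.8892, 0.8698, 0.8927, 0.839]
After component 1: product = 0.8697
After component 2: product = 0.7733
After component 3: product = 0.6726
After component 4: product = 0.6005
After component 5: product = 0.5038
R_sys = 0.5038
Q = 1 - 0.5038 = 0.4962

0.4962


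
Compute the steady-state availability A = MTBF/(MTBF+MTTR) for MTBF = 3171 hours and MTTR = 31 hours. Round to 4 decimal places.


MTBF = 3171
MTTR = 31
MTBF + MTTR = 3202
A = 3171 / 3202
A = 0.9903

0.9903


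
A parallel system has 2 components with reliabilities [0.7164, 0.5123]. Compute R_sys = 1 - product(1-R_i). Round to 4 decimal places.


Components: [0.7164, 0.5123]
(1 - 0.7164) = 0.2836, running product = 0.2836
(1 - 0.5123) = 0.4877, running product = 0.1383
Product of (1-R_i) = 0.1383
R_sys = 1 - 0.1383 = 0.8617

0.8617


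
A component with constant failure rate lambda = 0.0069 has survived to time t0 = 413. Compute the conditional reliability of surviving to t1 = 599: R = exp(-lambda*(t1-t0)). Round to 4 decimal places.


lambda = 0.0069
t0 = 413, t1 = 599
t1 - t0 = 186
lambda * (t1-t0) = 0.0069 * 186 = 1.2834
R = exp(-1.2834)
R = 0.2771

0.2771


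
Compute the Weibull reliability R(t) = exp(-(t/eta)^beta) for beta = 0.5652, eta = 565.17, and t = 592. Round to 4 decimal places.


beta = 0.5652, eta = 565.17, t = 592
t/eta = 592 / 565.17 = 1.0475
(t/eta)^beta = 1.0475^0.5652 = 1.0266
R(t) = exp(-1.0266)
R(t) = 0.3582

0.3582


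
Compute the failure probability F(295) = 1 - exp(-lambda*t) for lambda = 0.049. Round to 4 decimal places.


lambda = 0.049, t = 295
lambda * t = 14.455
exp(-14.455) = 0.0
F(t) = 1 - 0.0
F(t) = 1.0

1.0


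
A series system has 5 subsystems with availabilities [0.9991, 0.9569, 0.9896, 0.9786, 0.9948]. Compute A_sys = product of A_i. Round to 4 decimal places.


Subsystems: [0.9991, 0.9569, 0.9896, 0.9786, 0.9948]
After subsystem 1 (A=0.9991): product = 0.9991
After subsystem 2 (A=0.9569): product = 0.956
After subsystem 3 (A=0.9896): product = 0.9461
After subsystem 4 (A=0.9786): product = 0.9258
After subsystem 5 (A=0.9948): product = 0.921
A_sys = 0.921

0.921


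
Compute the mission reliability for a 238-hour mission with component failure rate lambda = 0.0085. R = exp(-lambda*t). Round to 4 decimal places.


lambda = 0.0085
mission_time = 238
lambda * t = 0.0085 * 238 = 2.023
R = exp(-2.023)
R = 0.1323

0.1323


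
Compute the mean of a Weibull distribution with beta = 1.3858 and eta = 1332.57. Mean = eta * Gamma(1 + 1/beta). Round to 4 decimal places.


beta = 1.3858, eta = 1332.57
1/beta = 0.7216
1 + 1/beta = 1.7216
Gamma(1.7216) = 0.9129
Mean = 1332.57 * 0.9129
Mean = 1216.5165

1216.5165


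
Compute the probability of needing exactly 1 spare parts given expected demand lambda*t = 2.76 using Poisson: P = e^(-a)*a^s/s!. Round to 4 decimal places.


a = 2.76, s = 1
e^(-a) = e^(-2.76) = 0.0633
a^s = 2.76^1 = 2.76
s! = 1
P = 0.0633 * 2.76 / 1
P = 0.1747

0.1747


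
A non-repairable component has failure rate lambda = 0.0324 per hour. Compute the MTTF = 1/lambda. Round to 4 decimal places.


lambda = 0.0324
MTTF = 1 / 0.0324
MTTF = 30.8642

30.8642


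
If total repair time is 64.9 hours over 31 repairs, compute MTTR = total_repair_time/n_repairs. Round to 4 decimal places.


total_repair_time = 64.9
n_repairs = 31
MTTR = 64.9 / 31
MTTR = 2.0935

2.0935


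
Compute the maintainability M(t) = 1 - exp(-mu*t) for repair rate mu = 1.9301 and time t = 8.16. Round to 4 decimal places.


mu = 1.9301, t = 8.16
mu * t = 1.9301 * 8.16 = 15.7496
exp(-15.7496) = 0.0
M(t) = 1 - 0.0
M(t) = 1.0

1.0


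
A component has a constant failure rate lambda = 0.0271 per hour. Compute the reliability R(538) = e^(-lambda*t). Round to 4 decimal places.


lambda = 0.0271
t = 538
lambda * t = 14.5798
R(t) = e^(-14.5798)
R(t) = 0.0

0.0


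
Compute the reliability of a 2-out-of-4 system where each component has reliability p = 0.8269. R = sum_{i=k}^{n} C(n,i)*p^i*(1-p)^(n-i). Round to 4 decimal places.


k = 2, n = 4, p = 0.8269
i=2: C(4,2)=6 * 0.8269^2 * 0.1731^2 = 0.1229
i=3: C(4,3)=4 * 0.8269^3 * 0.1731^1 = 0.3915
i=4: C(4,4)=1 * 0.8269^4 * 0.1731^0 = 0.4675
R = sum of terms = 0.9819

0.9819


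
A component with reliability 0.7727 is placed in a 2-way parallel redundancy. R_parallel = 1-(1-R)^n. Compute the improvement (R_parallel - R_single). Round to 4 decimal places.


R_single = 0.7727, n = 2
1 - R_single = 0.2273
(1 - R_single)^n = 0.2273^2 = 0.0517
R_parallel = 1 - 0.0517 = 0.9483
Improvement = 0.9483 - 0.7727
Improvement = 0.1756

0.1756


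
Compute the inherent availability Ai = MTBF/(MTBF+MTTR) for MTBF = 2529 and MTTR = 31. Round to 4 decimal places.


MTBF = 2529
MTTR = 31
MTBF + MTTR = 2560
Ai = 2529 / 2560
Ai = 0.9879

0.9879


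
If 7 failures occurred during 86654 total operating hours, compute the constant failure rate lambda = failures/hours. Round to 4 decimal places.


failures = 7
total_hours = 86654
lambda = 7 / 86654
lambda = 0.0001

0.0001


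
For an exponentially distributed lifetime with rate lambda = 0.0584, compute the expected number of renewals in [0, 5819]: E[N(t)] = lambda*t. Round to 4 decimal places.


lambda = 0.0584
t = 5819
E[N(t)] = lambda * t
E[N(t)] = 0.0584 * 5819
E[N(t)] = 339.8296

339.8296


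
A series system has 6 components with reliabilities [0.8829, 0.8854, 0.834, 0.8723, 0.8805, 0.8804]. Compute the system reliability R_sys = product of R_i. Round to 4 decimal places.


Components: [0.8829, 0.8854, 0.834, 0.8723, 0.8805, 0.8804]
After component 1 (R=0.8829): product = 0.8829
After component 2 (R=0.8854): product = 0.7817
After component 3 (R=0.834): product = 0.652
After component 4 (R=0.8723): product = 0.5687
After component 5 (R=0.8805): product = 0.5007
After component 6 (R=0.8804): product = 0.4409
R_sys = 0.4409

0.4409


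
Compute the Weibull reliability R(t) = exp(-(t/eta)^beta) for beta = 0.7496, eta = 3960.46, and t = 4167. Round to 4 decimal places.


beta = 0.7496, eta = 3960.46, t = 4167
t/eta = 4167 / 3960.46 = 1.0522
(t/eta)^beta = 1.0522^0.7496 = 1.0388
R(t) = exp(-1.0388)
R(t) = 0.3539

0.3539


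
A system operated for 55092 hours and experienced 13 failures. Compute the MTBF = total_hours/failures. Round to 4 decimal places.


total_hours = 55092
failures = 13
MTBF = 55092 / 13
MTBF = 4237.8462

4237.8462


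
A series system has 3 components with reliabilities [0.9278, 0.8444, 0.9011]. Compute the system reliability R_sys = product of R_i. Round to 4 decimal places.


Components: [0.9278, 0.8444, 0.9011]
After component 1 (R=0.9278): product = 0.9278
After component 2 (R=0.8444): product = 0.7834
After component 3 (R=0.9011): product = 0.706
R_sys = 0.706

0.706


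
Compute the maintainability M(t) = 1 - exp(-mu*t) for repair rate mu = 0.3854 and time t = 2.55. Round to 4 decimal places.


mu = 0.3854, t = 2.55
mu * t = 0.3854 * 2.55 = 0.9828
exp(-0.9828) = 0.3743
M(t) = 1 - 0.3743
M(t) = 0.6257

0.6257


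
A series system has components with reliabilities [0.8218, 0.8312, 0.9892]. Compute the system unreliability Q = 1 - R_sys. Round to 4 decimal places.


Components: [0.8218, 0.8312, 0.9892]
After component 1: product = 0.8218
After component 2: product = 0.6831
After component 3: product = 0.6757
R_sys = 0.6757
Q = 1 - 0.6757 = 0.3243

0.3243


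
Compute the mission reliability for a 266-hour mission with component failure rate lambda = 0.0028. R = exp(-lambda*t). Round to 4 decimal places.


lambda = 0.0028
mission_time = 266
lambda * t = 0.0028 * 266 = 0.7448
R = exp(-0.7448)
R = 0.4748

0.4748


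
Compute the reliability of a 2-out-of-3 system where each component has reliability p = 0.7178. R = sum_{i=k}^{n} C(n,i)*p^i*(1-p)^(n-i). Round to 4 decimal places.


k = 2, n = 3, p = 0.7178
i=2: C(3,2)=3 * 0.7178^2 * 0.2822^1 = 0.4362
i=3: C(3,3)=1 * 0.7178^3 * 0.2822^0 = 0.3698
R = sum of terms = 0.806

0.806


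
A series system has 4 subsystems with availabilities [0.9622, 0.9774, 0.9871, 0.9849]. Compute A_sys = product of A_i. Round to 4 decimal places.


Subsystems: [0.9622, 0.9774, 0.9871, 0.9849]
After subsystem 1 (A=0.9622): product = 0.9622
After subsystem 2 (A=0.9774): product = 0.9405
After subsystem 3 (A=0.9871): product = 0.9283
After subsystem 4 (A=0.9849): product = 0.9143
A_sys = 0.9143

0.9143


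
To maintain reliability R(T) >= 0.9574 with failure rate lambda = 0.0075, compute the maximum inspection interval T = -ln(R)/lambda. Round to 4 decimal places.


R_target = 0.9574
lambda = 0.0075
-ln(0.9574) = 0.0435
T = 0.0435 / 0.0075
T = 5.8045

5.8045


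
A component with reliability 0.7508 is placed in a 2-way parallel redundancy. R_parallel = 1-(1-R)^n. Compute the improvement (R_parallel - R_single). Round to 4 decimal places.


R_single = 0.7508, n = 2
1 - R_single = 0.2492
(1 - R_single)^n = 0.2492^2 = 0.0621
R_parallel = 1 - 0.0621 = 0.9379
Improvement = 0.9379 - 0.7508
Improvement = 0.1871

0.1871


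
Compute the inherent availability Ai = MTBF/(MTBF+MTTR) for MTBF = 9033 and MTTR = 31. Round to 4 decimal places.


MTBF = 9033
MTTR = 31
MTBF + MTTR = 9064
Ai = 9033 / 9064
Ai = 0.9966

0.9966


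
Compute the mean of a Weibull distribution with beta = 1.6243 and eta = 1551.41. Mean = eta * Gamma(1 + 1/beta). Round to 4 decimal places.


beta = 1.6243, eta = 1551.41
1/beta = 0.6156
1 + 1/beta = 1.6156
Gamma(1.6156) = 0.8954
Mean = 1551.41 * 0.8954
Mean = 1389.0912

1389.0912


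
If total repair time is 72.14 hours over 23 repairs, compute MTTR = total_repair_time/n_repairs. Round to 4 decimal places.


total_repair_time = 72.14
n_repairs = 23
MTTR = 72.14 / 23
MTTR = 3.1365

3.1365


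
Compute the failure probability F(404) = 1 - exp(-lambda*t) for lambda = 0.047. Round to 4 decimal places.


lambda = 0.047, t = 404
lambda * t = 18.988
exp(-18.988) = 0.0
F(t) = 1 - 0.0
F(t) = 1.0

1.0


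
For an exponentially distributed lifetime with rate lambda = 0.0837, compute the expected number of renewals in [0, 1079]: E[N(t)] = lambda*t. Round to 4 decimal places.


lambda = 0.0837
t = 1079
E[N(t)] = lambda * t
E[N(t)] = 0.0837 * 1079
E[N(t)] = 90.3123

90.3123


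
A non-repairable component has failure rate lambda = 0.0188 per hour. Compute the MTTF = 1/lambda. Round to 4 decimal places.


lambda = 0.0188
MTTF = 1 / 0.0188
MTTF = 53.1915

53.1915


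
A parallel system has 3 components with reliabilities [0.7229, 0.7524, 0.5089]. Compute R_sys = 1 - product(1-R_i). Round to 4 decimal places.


Components: [0.7229, 0.7524, 0.5089]
(1 - 0.7229) = 0.2771, running product = 0.2771
(1 - 0.7524) = 0.2476, running product = 0.0686
(1 - 0.5089) = 0.4911, running product = 0.0337
Product of (1-R_i) = 0.0337
R_sys = 1 - 0.0337 = 0.9663

0.9663


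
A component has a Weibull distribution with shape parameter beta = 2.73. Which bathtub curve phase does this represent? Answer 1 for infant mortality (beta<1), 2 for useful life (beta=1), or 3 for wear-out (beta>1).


beta = 2.73
Compare beta to 1:
beta < 1 => infant mortality (phase 1)
beta = 1 => useful life (phase 2)
beta > 1 => wear-out (phase 3)
Since beta = 2.73, this is wear-out (increasing failure rate)
Phase = 3

3


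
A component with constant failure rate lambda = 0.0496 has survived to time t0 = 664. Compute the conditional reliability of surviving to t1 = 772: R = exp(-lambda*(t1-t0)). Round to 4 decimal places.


lambda = 0.0496
t0 = 664, t1 = 772
t1 - t0 = 108
lambda * (t1-t0) = 0.0496 * 108 = 5.3568
R = exp(-5.3568)
R = 0.0047

0.0047


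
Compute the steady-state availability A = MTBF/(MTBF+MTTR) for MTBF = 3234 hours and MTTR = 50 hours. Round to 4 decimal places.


MTBF = 3234
MTTR = 50
MTBF + MTTR = 3284
A = 3234 / 3284
A = 0.9848

0.9848


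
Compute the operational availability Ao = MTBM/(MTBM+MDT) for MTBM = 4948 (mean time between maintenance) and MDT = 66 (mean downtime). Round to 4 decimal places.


MTBM = 4948
MDT = 66
MTBM + MDT = 5014
Ao = 4948 / 5014
Ao = 0.9868

0.9868


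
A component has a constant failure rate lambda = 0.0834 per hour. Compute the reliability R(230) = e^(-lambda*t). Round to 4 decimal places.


lambda = 0.0834
t = 230
lambda * t = 19.182
R(t) = e^(-19.182)
R(t) = 0.0

0.0


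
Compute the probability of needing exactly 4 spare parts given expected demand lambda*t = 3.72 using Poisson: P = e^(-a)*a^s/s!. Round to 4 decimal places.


a = 3.72, s = 4
e^(-a) = e^(-3.72) = 0.0242
a^s = 3.72^4 = 191.5013
s! = 24
P = 0.0242 * 191.5013 / 24
P = 0.1934

0.1934


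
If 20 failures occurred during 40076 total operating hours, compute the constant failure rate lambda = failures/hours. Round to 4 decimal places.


failures = 20
total_hours = 40076
lambda = 20 / 40076
lambda = 0.0005

0.0005


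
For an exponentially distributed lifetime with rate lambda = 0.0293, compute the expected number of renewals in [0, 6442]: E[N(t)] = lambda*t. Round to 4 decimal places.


lambda = 0.0293
t = 6442
E[N(t)] = lambda * t
E[N(t)] = 0.0293 * 6442
E[N(t)] = 188.7506

188.7506


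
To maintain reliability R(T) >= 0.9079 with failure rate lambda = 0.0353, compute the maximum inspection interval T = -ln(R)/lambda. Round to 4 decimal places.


R_target = 0.9079
lambda = 0.0353
-ln(0.9079) = 0.0966
T = 0.0966 / 0.0353
T = 2.7371

2.7371


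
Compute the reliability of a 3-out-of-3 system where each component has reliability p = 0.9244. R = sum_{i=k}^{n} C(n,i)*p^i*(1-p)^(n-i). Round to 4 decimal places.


k = 3, n = 3, p = 0.9244
i=3: C(3,3)=1 * 0.9244^3 * 0.0756^0 = 0.7899
R = sum of terms = 0.7899

0.7899


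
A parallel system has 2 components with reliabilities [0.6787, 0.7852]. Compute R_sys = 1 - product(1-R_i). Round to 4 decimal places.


Components: [0.6787, 0.7852]
(1 - 0.6787) = 0.3213, running product = 0.3213
(1 - 0.7852) = 0.2148, running product = 0.069
Product of (1-R_i) = 0.069
R_sys = 1 - 0.069 = 0.931

0.931


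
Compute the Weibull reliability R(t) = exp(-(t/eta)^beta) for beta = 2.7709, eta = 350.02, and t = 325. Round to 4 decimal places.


beta = 2.7709, eta = 350.02, t = 325
t/eta = 325 / 350.02 = 0.9285
(t/eta)^beta = 0.9285^2.7709 = 0.8142
R(t) = exp(-0.8142)
R(t) = 0.443

0.443


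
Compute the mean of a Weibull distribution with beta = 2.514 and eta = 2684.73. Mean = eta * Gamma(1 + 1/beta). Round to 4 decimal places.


beta = 2.514, eta = 2684.73
1/beta = 0.3978
1 + 1/beta = 1.3978
Gamma(1.3978) = 0.8874
Mean = 2684.73 * 0.8874
Mean = 2382.3956

2382.3956


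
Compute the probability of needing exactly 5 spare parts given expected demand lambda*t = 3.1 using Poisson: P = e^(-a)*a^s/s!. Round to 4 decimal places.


a = 3.1, s = 5
e^(-a) = e^(-3.1) = 0.045
a^s = 3.1^5 = 286.2915
s! = 120
P = 0.045 * 286.2915 / 120
P = 0.1075

0.1075


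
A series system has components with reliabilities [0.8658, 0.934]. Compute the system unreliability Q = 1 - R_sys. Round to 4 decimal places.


Components: [0.8658, 0.934]
After component 1: product = 0.8658
After component 2: product = 0.8087
R_sys = 0.8087
Q = 1 - 0.8087 = 0.1913

0.1913


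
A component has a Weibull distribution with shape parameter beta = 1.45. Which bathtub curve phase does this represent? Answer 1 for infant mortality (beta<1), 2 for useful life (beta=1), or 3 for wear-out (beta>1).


beta = 1.45
Compare beta to 1:
beta < 1 => infant mortality (phase 1)
beta = 1 => useful life (phase 2)
beta > 1 => wear-out (phase 3)
Since beta = 1.45, this is wear-out (increasing failure rate)
Phase = 3

3


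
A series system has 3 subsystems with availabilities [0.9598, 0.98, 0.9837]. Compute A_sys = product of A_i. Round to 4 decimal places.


Subsystems: [0.9598, 0.98, 0.9837]
After subsystem 1 (A=0.9598): product = 0.9598
After subsystem 2 (A=0.98): product = 0.9406
After subsystem 3 (A=0.9837): product = 0.9253
A_sys = 0.9253

0.9253


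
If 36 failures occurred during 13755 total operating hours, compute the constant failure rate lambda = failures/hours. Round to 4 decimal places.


failures = 36
total_hours = 13755
lambda = 36 / 13755
lambda = 0.0026

0.0026


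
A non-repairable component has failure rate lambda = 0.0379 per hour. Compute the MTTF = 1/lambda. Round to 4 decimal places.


lambda = 0.0379
MTTF = 1 / 0.0379
MTTF = 26.3852

26.3852


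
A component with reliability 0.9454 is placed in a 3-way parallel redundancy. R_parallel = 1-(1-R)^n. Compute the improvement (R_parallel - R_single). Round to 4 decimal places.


R_single = 0.9454, n = 3
1 - R_single = 0.0546
(1 - R_single)^n = 0.0546^3 = 0.0002
R_parallel = 1 - 0.0002 = 0.9998
Improvement = 0.9998 - 0.9454
Improvement = 0.0544

0.0544


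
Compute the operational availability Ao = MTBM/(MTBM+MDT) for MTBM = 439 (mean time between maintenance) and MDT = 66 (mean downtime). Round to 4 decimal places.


MTBM = 439
MDT = 66
MTBM + MDT = 505
Ao = 439 / 505
Ao = 0.8693

0.8693


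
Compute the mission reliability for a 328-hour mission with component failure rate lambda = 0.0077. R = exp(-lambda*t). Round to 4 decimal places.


lambda = 0.0077
mission_time = 328
lambda * t = 0.0077 * 328 = 2.5256
R = exp(-2.5256)
R = 0.08

0.08


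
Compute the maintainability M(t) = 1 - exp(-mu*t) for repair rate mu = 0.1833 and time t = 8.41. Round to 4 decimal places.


mu = 0.1833, t = 8.41
mu * t = 0.1833 * 8.41 = 1.5416
exp(-1.5416) = 0.214
M(t) = 1 - 0.214
M(t) = 0.786

0.786


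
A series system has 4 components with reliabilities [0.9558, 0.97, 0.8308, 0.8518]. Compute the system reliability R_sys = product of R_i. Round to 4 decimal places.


Components: [0.9558, 0.97, 0.8308, 0.8518]
After component 1 (R=0.9558): product = 0.9558
After component 2 (R=0.97): product = 0.9271
After component 3 (R=0.8308): product = 0.7703
After component 4 (R=0.8518): product = 0.6561
R_sys = 0.6561

0.6561


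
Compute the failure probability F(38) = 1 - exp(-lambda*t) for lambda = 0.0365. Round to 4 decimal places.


lambda = 0.0365, t = 38
lambda * t = 1.387
exp(-1.387) = 0.2498
F(t) = 1 - 0.2498
F(t) = 0.7502

0.7502


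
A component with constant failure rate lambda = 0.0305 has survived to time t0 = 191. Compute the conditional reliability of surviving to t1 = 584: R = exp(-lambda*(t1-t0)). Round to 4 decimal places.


lambda = 0.0305
t0 = 191, t1 = 584
t1 - t0 = 393
lambda * (t1-t0) = 0.0305 * 393 = 11.9865
R = exp(-11.9865)
R = 0.0

0.0


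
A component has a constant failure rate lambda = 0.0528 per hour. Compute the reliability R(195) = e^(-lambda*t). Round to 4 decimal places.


lambda = 0.0528
t = 195
lambda * t = 10.296
R(t) = e^(-10.296)
R(t) = 0.0

0.0


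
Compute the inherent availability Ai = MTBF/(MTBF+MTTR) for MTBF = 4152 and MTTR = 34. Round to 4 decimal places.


MTBF = 4152
MTTR = 34
MTBF + MTTR = 4186
Ai = 4152 / 4186
Ai = 0.9919

0.9919


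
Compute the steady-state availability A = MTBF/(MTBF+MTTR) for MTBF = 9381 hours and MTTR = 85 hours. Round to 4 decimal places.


MTBF = 9381
MTTR = 85
MTBF + MTTR = 9466
A = 9381 / 9466
A = 0.991

0.991


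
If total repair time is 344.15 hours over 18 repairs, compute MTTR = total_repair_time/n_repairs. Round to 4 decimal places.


total_repair_time = 344.15
n_repairs = 18
MTTR = 344.15 / 18
MTTR = 19.1194

19.1194


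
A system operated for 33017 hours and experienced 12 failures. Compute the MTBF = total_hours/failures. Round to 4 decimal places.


total_hours = 33017
failures = 12
MTBF = 33017 / 12
MTBF = 2751.4167

2751.4167


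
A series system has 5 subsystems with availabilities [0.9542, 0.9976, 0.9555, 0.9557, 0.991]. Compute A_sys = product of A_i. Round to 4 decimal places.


Subsystems: [0.9542, 0.9976, 0.9555, 0.9557, 0.991]
After subsystem 1 (A=0.9542): product = 0.9542
After subsystem 2 (A=0.9976): product = 0.9519
After subsystem 3 (A=0.9555): product = 0.9095
After subsystem 4 (A=0.9557): product = 0.8693
After subsystem 5 (A=0.991): product = 0.8614
A_sys = 0.8614

0.8614


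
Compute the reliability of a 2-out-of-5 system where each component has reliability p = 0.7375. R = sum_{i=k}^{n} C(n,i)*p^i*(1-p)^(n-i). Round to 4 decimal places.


k = 2, n = 5, p = 0.7375
i=2: C(5,2)=10 * 0.7375^2 * 0.2625^3 = 0.0984
i=3: C(5,3)=10 * 0.7375^3 * 0.2625^2 = 0.2764
i=4: C(5,4)=5 * 0.7375^4 * 0.2625^1 = 0.3883
i=5: C(5,5)=1 * 0.7375^5 * 0.2625^0 = 0.2182
R = sum of terms = 0.9812

0.9812


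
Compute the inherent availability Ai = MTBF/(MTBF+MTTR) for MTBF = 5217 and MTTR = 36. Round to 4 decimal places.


MTBF = 5217
MTTR = 36
MTBF + MTTR = 5253
Ai = 5217 / 5253
Ai = 0.9931

0.9931


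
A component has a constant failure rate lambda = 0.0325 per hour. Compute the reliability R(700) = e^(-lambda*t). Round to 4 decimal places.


lambda = 0.0325
t = 700
lambda * t = 22.75
R(t) = e^(-22.75)
R(t) = 0.0

0.0


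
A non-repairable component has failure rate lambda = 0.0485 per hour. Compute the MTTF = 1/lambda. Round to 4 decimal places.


lambda = 0.0485
MTTF = 1 / 0.0485
MTTF = 20.6186

20.6186


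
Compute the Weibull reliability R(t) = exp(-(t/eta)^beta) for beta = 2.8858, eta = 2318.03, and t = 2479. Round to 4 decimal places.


beta = 2.8858, eta = 2318.03, t = 2479
t/eta = 2479 / 2318.03 = 1.0694
(t/eta)^beta = 1.0694^2.8858 = 1.2138
R(t) = exp(-1.2138)
R(t) = 0.2971

0.2971


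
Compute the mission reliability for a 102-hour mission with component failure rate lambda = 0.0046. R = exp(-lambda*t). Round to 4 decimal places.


lambda = 0.0046
mission_time = 102
lambda * t = 0.0046 * 102 = 0.4692
R = exp(-0.4692)
R = 0.6255

0.6255


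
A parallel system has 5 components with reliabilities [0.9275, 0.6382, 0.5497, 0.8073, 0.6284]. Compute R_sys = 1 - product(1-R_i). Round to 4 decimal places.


Components: [0.9275, 0.6382, 0.5497, 0.8073, 0.6284]
(1 - 0.9275) = 0.0725, running product = 0.0725
(1 - 0.6382) = 0.3618, running product = 0.0262
(1 - 0.5497) = 0.4503, running product = 0.0118
(1 - 0.8073) = 0.1927, running product = 0.0023
(1 - 0.6284) = 0.3716, running product = 0.0008
Product of (1-R_i) = 0.0008
R_sys = 1 - 0.0008 = 0.9992

0.9992


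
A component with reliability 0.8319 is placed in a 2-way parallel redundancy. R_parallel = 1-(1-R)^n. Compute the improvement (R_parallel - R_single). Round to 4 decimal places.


R_single = 0.8319, n = 2
1 - R_single = 0.1681
(1 - R_single)^n = 0.1681^2 = 0.0283
R_parallel = 1 - 0.0283 = 0.9717
Improvement = 0.9717 - 0.8319
Improvement = 0.1398

0.1398


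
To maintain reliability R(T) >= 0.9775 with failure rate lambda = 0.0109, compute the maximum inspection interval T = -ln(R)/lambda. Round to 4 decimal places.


R_target = 0.9775
lambda = 0.0109
-ln(0.9775) = 0.0228
T = 0.0228 / 0.0109
T = 2.0878

2.0878


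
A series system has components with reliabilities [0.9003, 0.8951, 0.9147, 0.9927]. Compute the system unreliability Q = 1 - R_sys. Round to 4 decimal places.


Components: [0.9003, 0.8951, 0.9147, 0.9927]
After component 1: product = 0.9003
After component 2: product = 0.8059
After component 3: product = 0.7371
After component 4: product = 0.7317
R_sys = 0.7317
Q = 1 - 0.7317 = 0.2683

0.2683


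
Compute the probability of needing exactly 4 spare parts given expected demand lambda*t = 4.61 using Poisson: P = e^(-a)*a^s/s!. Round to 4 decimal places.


a = 4.61, s = 4
e^(-a) = e^(-4.61) = 0.01
a^s = 4.61^4 = 451.6518
s! = 24
P = 0.01 * 451.6518 / 24
P = 0.1873

0.1873


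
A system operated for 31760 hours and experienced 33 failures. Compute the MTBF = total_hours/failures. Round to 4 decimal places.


total_hours = 31760
failures = 33
MTBF = 31760 / 33
MTBF = 962.4242

962.4242


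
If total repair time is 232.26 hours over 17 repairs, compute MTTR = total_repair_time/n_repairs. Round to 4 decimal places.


total_repair_time = 232.26
n_repairs = 17
MTTR = 232.26 / 17
MTTR = 13.6624

13.6624


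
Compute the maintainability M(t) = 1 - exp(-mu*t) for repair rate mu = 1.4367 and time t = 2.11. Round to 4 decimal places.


mu = 1.4367, t = 2.11
mu * t = 1.4367 * 2.11 = 3.0314
exp(-3.0314) = 0.0482
M(t) = 1 - 0.0482
M(t) = 0.9518

0.9518


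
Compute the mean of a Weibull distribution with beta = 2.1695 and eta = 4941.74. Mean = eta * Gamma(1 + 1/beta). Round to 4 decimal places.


beta = 2.1695, eta = 4941.74
1/beta = 0.4609
1 + 1/beta = 1.4609
Gamma(1.4609) = 0.8856
Mean = 4941.74 * 0.8856
Mean = 4376.4218

4376.4218


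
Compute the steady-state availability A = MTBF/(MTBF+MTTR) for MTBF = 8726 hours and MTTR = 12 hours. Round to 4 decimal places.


MTBF = 8726
MTTR = 12
MTBF + MTTR = 8738
A = 8726 / 8738
A = 0.9986

0.9986


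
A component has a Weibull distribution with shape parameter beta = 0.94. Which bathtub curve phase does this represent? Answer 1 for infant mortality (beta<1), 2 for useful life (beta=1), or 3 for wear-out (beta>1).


beta = 0.94
Compare beta to 1:
beta < 1 => infant mortality (phase 1)
beta = 1 => useful life (phase 2)
beta > 1 => wear-out (phase 3)
Since beta = 0.94, this is infant mortality (decreasing failure rate)
Phase = 1

1


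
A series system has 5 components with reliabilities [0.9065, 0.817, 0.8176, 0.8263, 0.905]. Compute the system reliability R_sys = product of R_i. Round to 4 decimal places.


Components: [0.9065, 0.817, 0.8176, 0.8263, 0.905]
After component 1 (R=0.9065): product = 0.9065
After component 2 (R=0.817): product = 0.7406
After component 3 (R=0.8176): product = 0.6055
After component 4 (R=0.8263): product = 0.5003
After component 5 (R=0.905): product = 0.4528
R_sys = 0.4528

0.4528


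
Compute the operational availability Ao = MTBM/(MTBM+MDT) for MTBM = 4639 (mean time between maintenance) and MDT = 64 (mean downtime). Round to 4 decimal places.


MTBM = 4639
MDT = 64
MTBM + MDT = 4703
Ao = 4639 / 4703
Ao = 0.9864

0.9864
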